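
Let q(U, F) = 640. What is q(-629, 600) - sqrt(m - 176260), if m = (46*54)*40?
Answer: 640 - 10*I*sqrt(769) ≈ 640.0 - 277.31*I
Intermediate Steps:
m = 99360 (m = 2484*40 = 99360)
q(-629, 600) - sqrt(m - 176260) = 640 - sqrt(99360 - 176260) = 640 - sqrt(-76900) = 640 - 10*I*sqrt(769)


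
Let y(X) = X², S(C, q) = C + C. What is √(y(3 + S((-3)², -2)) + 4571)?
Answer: 2*√1253 ≈ 70.796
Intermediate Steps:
S(C, q) = 2*C
√(y(3 + S((-3)², -2)) + 4571) = √((3 + 2*(-3)²)² + 4571) = √((3 + 2*9)² + 4571) = √((3 + 18)² + 4571) = √(21² + 4571) = √(441 + 4571) = √5012 = 2*√1253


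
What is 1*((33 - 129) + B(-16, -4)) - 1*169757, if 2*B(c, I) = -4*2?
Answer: -169857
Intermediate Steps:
B(c, I) = -4 (B(c, I) = (-4*2)/2 = (½)*(-8) = -4)
1*((33 - 129) + B(-16, -4)) - 1*169757 = 1*((33 - 129) - 4) - 1*169757 = 1*(-96 - 4) - 169757 = 1*(-100) - 169757 = -100 - 169757 = -169857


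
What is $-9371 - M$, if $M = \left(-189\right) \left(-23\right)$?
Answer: $-13718$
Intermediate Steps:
$M = 4347$
$-9371 - M = -9371 - 4347 = -13718$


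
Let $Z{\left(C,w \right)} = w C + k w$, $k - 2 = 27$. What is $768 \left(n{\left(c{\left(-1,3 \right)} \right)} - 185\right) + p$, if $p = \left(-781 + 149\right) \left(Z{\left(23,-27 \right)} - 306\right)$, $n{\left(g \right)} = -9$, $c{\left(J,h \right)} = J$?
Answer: $931728$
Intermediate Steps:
$k = 29$ ($k = 2 + 27 = 29$)
$Z{\left(C,w \right)} = 29 w + C w$ ($Z{\left(C,w \right)} = w C + 29 w = C w + 29 w = 29 w + C w$)
$p = 1080720$ ($p = \left(-781 + 149\right) \left(- 27 \left(29 + 23\right) - 306\right) = - 632 \left(\left(-27\right) 52 - 306\right) = - 632 \left(-1404 - 306\right) = \left(-632\right) \left(-1710\right) = 1080720$)
$768 \left(n{\left(c{\left(-1,3 \right)} \right)} - 185\right) + p = 768 \left(-9 - 185\right) + 1080720 = 768 \left(-194\right) + 1080720 = -148992 + 1080720 = 931728$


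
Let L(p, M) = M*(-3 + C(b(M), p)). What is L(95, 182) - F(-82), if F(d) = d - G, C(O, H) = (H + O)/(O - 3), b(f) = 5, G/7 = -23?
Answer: 8475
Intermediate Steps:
G = -161 (G = 7*(-23) = -161)
C(O, H) = (H + O)/(-3 + O)
L(p, M) = M*(-½ + p/2) (L(p, M) = M*(-3 + (p + 5)/(-3 + 5)) = M*(-3 + (5 + p)/2) = M*(-3 + (5/2 + p/2)) = M*(-½ + p/2))
F(d) = 161 + d (F(d) = d - 1*(-161) = d + 161 = 161 + d)
L(95, 182) - F(-82) = (½)*182*(-1 + 95) - (161 - 82) = (½)*182*94 - 1*79 = 8554 - 79 = 8475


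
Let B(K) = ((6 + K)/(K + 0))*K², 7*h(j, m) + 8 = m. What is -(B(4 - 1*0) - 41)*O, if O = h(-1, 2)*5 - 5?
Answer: -65/7 ≈ -9.2857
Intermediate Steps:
h(j, m) = -8/7 + m/7
B(K) = K*(6 + K) (B(K) = ((6 + K)/K)*K² = K*(6 + K))
O = -65/7 (O = (-8/7 + (⅐)*2)*5 - 5 = (-8/7 + 2/7)*5 - 5 = -6/7*5 - 5 = -30/7 - 5 = -65/7 ≈ -9.2857)
-(B(4 - 1*0) - 41)*O = -((4 - 1*0)*(6 + (4 - 1*0)) - 41)*(-65)/7 = -((4 + 0)*(6 + (4 + 0)) - 41)*(-65)/7 = -(4*(6 + 4) - 41)*(-65)/7 = -(4*10 - 41)*(-65)/7 = -(40 - 41)*(-65)/7 = -(-1)*(-65)/7 = -1*65/7 = -65/7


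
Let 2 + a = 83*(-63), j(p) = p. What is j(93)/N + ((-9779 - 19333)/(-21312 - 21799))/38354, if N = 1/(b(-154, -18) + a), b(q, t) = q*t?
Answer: -189064609638933/826739647 ≈ -2.2869e+5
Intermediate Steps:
a = -5231 (a = -2 + 83*(-63) = -2 - 5229 = -5231)
N = -1/2459 (N = 1/(-154*(-18) - 5231) = 1/(2772 - 5231) = 1/(-2459) = -1/2459 ≈ -0.00040667)
j(93)/N + ((-9779 - 19333)/(-21312 - 21799))/38354 = 93/(-1/2459) + ((-9779 - 19333)/(-21312 - 21799))/38354 = 93*(-2459) - 29112/(-43111)*(1/38354) = -228687 - 29112*(-1/43111)*(1/38354) = -228687 + (29112/43111)*(1/38354) = -228687 + 14556/826739647 = -189064609638933/826739647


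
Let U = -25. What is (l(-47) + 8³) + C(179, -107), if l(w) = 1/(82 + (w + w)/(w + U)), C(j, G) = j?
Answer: 2072345/2999 ≈ 691.01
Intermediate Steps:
l(w) = 1/(82 + 2*w/(-25 + w)) (l(w) = 1/(82 + (w + w)/(w - 25)) = 1/(82 + (2*w)/(-25 + w)) = 1/(82 + 2*w/(-25 + w)))
(l(-47) + 8³) + C(179, -107) = ((-25 - 47)/(2*(-1025 + 42*(-47))) + 8³) + 179 = ((½)*(-72)/(-1025 - 1974) + 512) + 179 = ((½)*(-72)/(-2999) + 512) + 179 = ((½)*(-1/2999)*(-72) + 512) + 179 = (36/2999 + 512) + 179 = 1535524/2999 + 179 = 2072345/2999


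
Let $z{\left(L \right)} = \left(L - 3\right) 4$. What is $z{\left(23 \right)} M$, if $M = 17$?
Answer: $1360$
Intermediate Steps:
$z{\left(L \right)} = -12 + 4 L$ ($z{\left(L \right)} = \left(-3 + L\right) 4 = -12 + 4 L$)
$z{\left(23 \right)} M = \left(-12 + 4 \cdot 23\right) 17 = \left(-12 + 92\right) 17 = 80 \cdot 17 = 1360$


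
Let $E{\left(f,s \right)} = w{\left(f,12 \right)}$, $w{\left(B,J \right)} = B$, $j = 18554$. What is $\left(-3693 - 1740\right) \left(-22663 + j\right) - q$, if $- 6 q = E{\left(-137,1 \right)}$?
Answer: $\frac{133945045}{6} \approx 2.2324 \cdot 10^{7}$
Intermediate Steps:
$E{\left(f,s \right)} = f$
$q = \frac{137}{6}$ ($q = \left(- \frac{1}{6}\right) \left(-137\right) = \frac{137}{6} \approx 22.833$)
$\left(-3693 - 1740\right) \left(-22663 + j\right) - q = \left(-3693 - 1740\right) \left(-22663 + 18554\right) - \frac{137}{6} = \left(-5433\right) \left(-4109\right) - \frac{137}{6} = 22324197 - \frac{137}{6} = \frac{133945045}{6}$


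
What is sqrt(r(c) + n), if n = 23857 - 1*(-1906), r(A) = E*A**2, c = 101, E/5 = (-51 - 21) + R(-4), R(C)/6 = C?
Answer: I*sqrt(4870717) ≈ 2207.0*I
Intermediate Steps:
R(C) = 6*C
E = -480 (E = 5*((-51 - 21) + 6*(-4)) = 5*(-72 - 24) = 5*(-96) = -480)
r(A) = -480*A**2
n = 25763 (n = 23857 + 1906 = 25763)
sqrt(r(c) + n) = sqrt(-480*101**2 + 25763) = sqrt(-480*10201 + 25763) = sqrt(-4896480 + 25763) = sqrt(-4870717) = I*sqrt(4870717)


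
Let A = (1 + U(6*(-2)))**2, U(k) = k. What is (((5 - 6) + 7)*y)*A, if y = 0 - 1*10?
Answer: -7260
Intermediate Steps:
y = -10 (y = 0 - 10 = -10)
A = 121 (A = (1 + 6*(-2))**2 = (1 - 12)**2 = (-11)**2 = 121)
(((5 - 6) + 7)*y)*A = (((5 - 6) + 7)*(-10))*121 = ((-1 + 7)*(-10))*121 = (6*(-10))*121 = -60*121 = -7260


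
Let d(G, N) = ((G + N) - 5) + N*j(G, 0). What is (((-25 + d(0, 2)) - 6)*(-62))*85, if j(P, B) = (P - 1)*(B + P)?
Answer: 179180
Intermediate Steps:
j(P, B) = (-1 + P)*(B + P)
d(G, N) = -5 + G + N + N*(G² - G) (d(G, N) = ((G + N) - 5) + N*(G² - 1*0 - G + 0*G) = (-5 + G + N) + N*(G² + 0 - G + 0) = (-5 + G + N) + N*(G² - G) = -5 + G + N + N*(G² - G))
(((-25 + d(0, 2)) - 6)*(-62))*85 = (((-25 + (-5 + 0 + 2 + 0*2*(-1 + 0))) - 6)*(-62))*85 = (((-25 + (-5 + 0 + 2 + 0*2*(-1))) - 6)*(-62))*85 = (((-25 + (-5 + 0 + 2 + 0)) - 6)*(-62))*85 = (((-25 - 3) - 6)*(-62))*85 = ((-28 - 6)*(-62))*85 = -34*(-62)*85 = 2108*85 = 179180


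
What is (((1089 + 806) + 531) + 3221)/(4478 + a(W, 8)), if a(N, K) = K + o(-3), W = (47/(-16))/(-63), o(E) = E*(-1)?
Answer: 5647/4489 ≈ 1.2580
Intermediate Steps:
o(E) = -E
W = 47/1008 (W = (47*(-1/16))*(-1/63) = -47/16*(-1/63) = 47/1008 ≈ 0.046627)
a(N, K) = 3 + K (a(N, K) = K - 1*(-3) = K + 3 = 3 + K)
(((1089 + 806) + 531) + 3221)/(4478 + a(W, 8)) = (((1089 + 806) + 531) + 3221)/(4478 + (3 + 8)) = ((1895 + 531) + 3221)/(4478 + 11) = (2426 + 3221)/4489 = 5647*(1/4489) = 5647/4489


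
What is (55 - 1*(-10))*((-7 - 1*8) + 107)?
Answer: 5980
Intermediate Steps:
(55 - 1*(-10))*((-7 - 1*8) + 107) = (55 + 10)*((-7 - 8) + 107) = 65*(-15 + 107) = 65*92 = 5980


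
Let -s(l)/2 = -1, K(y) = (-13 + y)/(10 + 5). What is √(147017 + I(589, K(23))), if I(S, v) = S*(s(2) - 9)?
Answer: √142894 ≈ 378.01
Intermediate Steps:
K(y) = -13/15 + y/15 (K(y) = (-13 + y)/15 = (-13 + y)*(1/15) = -13/15 + y/15)
s(l) = 2 (s(l) = -2*(-1) = 2)
I(S, v) = -7*S (I(S, v) = S*(2 - 9) = S*(-7) = -7*S)
√(147017 + I(589, K(23))) = √(147017 - 7*589) = √(147017 - 4123) = √142894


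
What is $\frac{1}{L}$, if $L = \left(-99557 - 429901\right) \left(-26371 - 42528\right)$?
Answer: $\frac{1}{36479126742} \approx 2.7413 \cdot 10^{-11}$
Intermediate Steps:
$L = 36479126742$ ($L = - 529458 \left(-26371 - 42528\right) = \left(-529458\right) \left(-68899\right) = 36479126742$)
$\frac{1}{L} = \frac{1}{36479126742}$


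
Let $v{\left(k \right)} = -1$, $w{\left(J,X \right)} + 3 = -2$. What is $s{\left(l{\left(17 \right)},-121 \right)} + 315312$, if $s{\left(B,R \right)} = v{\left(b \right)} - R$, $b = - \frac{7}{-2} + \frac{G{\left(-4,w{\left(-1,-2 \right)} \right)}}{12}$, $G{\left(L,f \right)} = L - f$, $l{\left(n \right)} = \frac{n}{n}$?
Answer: $315432$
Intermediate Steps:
$l{\left(n \right)} = 1$
$w{\left(J,X \right)} = -5$ ($w{\left(J,X \right)} = -3 - 2 = -5$)
$b = \frac{43}{12}$ ($b = - \frac{7}{-2} + \frac{-4 - -5}{12} = \left(-7\right) \left(- \frac{1}{2}\right) + \left(-4 + 5\right) \frac{1}{12} = \frac{7}{2} + 1 \cdot \frac{1}{12} = \frac{7}{2} + \frac{1}{12} = \frac{43}{12} \approx 3.5833$)
$s{\left(B,R \right)} = -1 - R$
$s{\left(l{\left(17 \right)},-121 \right)} + 315312 = \left(-1 - -121\right) + 315312 = \left(-1 + 121\right) + 315312 = 120 + 315312 = 315432$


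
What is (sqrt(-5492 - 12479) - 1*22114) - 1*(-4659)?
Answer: -17455 + I*sqrt(17971) ≈ -17455.0 + 134.06*I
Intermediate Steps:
(sqrt(-5492 - 12479) - 1*22114) - 1*(-4659) = (sqrt(-17971) - 22114) + 4659 = (I*sqrt(17971) - 22114) + 4659 = (-22114 + I*sqrt(17971)) + 4659 = -17455 + I*sqrt(17971)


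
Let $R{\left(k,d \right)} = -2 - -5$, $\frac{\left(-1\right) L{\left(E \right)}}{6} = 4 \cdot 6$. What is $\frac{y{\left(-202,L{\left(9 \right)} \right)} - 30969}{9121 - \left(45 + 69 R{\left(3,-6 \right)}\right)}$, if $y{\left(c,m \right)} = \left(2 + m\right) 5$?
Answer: $- \frac{31679}{8869} \approx -3.5719$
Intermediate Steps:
$L{\left(E \right)} = -144$ ($L{\left(E \right)} = - 6 \cdot 4 \cdot 6 = \left(-6\right) 24 = -144$)
$R{\left(k,d \right)} = 3$ ($R{\left(k,d \right)} = -2 + 5 = 3$)
$y{\left(c,m \right)} = 10 + 5 m$
$\frac{y{\left(-202,L{\left(9 \right)} \right)} - 30969}{9121 - \left(45 + 69 R{\left(3,-6 \right)}\right)} = \frac{\left(10 + 5 \left(-144\right)\right) - 30969}{9121 - 252} = \frac{\left(10 - 720\right) - 30969}{9121 - 252} = \frac{-710 - 30969}{9121 - 252} = - \frac{31679}{8869}$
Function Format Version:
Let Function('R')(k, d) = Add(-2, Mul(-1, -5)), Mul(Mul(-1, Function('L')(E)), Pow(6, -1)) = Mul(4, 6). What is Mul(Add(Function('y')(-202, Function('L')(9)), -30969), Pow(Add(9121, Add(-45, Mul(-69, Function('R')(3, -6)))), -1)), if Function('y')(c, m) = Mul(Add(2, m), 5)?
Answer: Rational(-31679, 8869) ≈ -3.5719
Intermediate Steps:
Function('L')(E) = -144 (Function('L')(E) = Mul(-6, Mul(4, 6)) = Mul(-6, 24) = -144)
Function('R')(k, d) = 3 (Function('R')(k, d) = Add(-2, 5) = 3)
Function('y')(c, m) = Add(10, Mul(5, m))
Mul(Add(Function('y')(-202, Function('L')(9)), -30969), Pow(Add(9121, Add(-45, Mul(-69, Function('R')(3, -6)))), -1)) = Mul(Add(Add(10, Mul(5, -144)), -30969), Pow(Add(9121, Add(-45, Mul(-69, 3))), -1)) = Mul(Add(Add(10, -720), -30969), Pow(Add(9121, Add(-45, -207)), -1)) = Mul(Add(-710, -30969), Pow(Add(9121, -252), -1)) = Mul(-31679, Pow(8869, -1)) = Mul(-31679, Rational(1, 8869)) = Rational(-31679, 8869)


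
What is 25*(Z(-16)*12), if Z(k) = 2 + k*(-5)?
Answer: 24600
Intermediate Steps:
Z(k) = 2 - 5*k
25*(Z(-16)*12) = 25*((2 - 5*(-16))*12) = 25*((2 + 80)*12) = 25*(82*12) = 25*984 = 24600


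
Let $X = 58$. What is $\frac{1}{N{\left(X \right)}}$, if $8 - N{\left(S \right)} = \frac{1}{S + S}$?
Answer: $\frac{116}{927} \approx 0.12513$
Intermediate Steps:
$N{\left(S \right)} = 8 - \frac{1}{2 S}$ ($N{\left(S \right)} = 8 - \frac{1}{S + S} = 8 - \frac{1}{2 S}$)
$\frac{1}{N{\left(X \right)}} = \frac{1}{8 - \frac{1}{2 \cdot 58}} = \frac{1}{8 - \frac{1}{116}} = \frac{1}{\frac{927}{116}} = \frac{116}{927}$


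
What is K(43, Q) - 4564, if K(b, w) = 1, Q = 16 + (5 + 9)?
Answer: -4563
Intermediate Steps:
Q = 30 (Q = 16 + 14 = 30)
K(43, Q) - 4564 = 1 - 4564 = -4563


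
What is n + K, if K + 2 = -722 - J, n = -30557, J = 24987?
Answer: -56268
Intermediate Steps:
K = -25711 (K = -2 + (-722 - 1*24987) = -2 + (-722 - 24987) = -2 - 25709 = -25711)
n + K = -30557 - 25711 = -56268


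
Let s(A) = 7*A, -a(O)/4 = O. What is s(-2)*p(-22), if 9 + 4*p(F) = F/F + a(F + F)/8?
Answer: -49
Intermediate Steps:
a(O) = -4*O
p(F) = -2 - F/4 (p(F) = -9/4 + (F/F - 4*(F + F)/8)/4 = -9/4 + (1 - 8*F*(⅛))/4 = -9/4 + (1 - F)/4 = -9/4 + (¼ - F/4) = -2 - F/4)
s(-2)*p(-22) = (7*(-2))*(-2 - ¼*(-22)) = -14*(-2 + 11/2) = -14*7/2 = -49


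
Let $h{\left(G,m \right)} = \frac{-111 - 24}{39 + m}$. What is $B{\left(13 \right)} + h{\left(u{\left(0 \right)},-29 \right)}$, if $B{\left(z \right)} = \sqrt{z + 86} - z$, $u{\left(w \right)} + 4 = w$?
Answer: $- \frac{53}{2} + 3 \sqrt{11} \approx -16.55$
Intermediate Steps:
$u{\left(w \right)} = -4 + w$
$B{\left(z \right)} = \sqrt{86 + z} - z$
$h{\left(G,m \right)} = - \frac{135}{39 + m}$
$B{\left(13 \right)} + h{\left(u{\left(0 \right)},-29 \right)} = \left(\sqrt{86 + 13} - 13\right) - \frac{135}{39 - 29} = \left(\sqrt{99} - 13\right) - \frac{135}{10} = \left(3 \sqrt{11} - 13\right) - \frac{27}{2} = \left(-13 + 3 \sqrt{11}\right) - \frac{27}{2} = - \frac{53}{2} + 3 \sqrt{11}$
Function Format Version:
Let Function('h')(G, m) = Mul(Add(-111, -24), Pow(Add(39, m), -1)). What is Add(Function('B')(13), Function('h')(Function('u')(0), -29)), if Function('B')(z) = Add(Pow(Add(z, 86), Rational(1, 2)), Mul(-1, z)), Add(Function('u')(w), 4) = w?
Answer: Add(Rational(-53, 2), Mul(3, Pow(11, Rational(1, 2)))) ≈ -16.550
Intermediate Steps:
Function('u')(w) = Add(-4, w)
Function('B')(z) = Add(Pow(Add(86, z), Rational(1, 2)), Mul(-1, z))
Function('h')(G, m) = Mul(-135, Pow(Add(39, m), -1))
Add(Function('B')(13), Function('h')(Function('u')(0), -29)) = Add(Add(Pow(Add(86, 13), Rational(1, 2)), Mul(-1, 13)), Mul(-135, Pow(Add(39, -29), -1))) = Add(Add(Pow(99, Rational(1, 2)), -13), Mul(-135, Pow(10, -1))) = Add(Add(Mul(3, Pow(11, Rational(1, 2))), -13), Mul(-135, Rational(1, 10))) = Add(Add(-13, Mul(3, Pow(11, Rational(1, 2)))), Rational(-27, 2)) = Add(Rational(-53, 2), Mul(3, Pow(11, Rational(1, 2))))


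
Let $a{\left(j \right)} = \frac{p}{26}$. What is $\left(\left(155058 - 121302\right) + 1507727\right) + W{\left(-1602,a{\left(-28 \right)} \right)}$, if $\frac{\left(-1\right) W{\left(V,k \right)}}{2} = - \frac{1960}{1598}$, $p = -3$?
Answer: $\frac{1231646877}{799} \approx 1.5415 \cdot 10^{6}$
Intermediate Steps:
$a{\left(j \right)} = - \frac{3}{26}$
$W{\left(V,k \right)} = \frac{1960}{799}$ ($W{\left(V,k \right)} = - 2 \left(- \frac{1960}{1598}\right) = - 2 \left(\left(-1960\right) \frac{1}{1598}\right) = \left(-2\right) \left(- \frac{980}{799}\right) = \frac{1960}{799}$)
$\left(\left(155058 - 121302\right) + 1507727\right) + W{\left(-1602,a{\left(-28 \right)} \right)} = \left(\left(155058 - 121302\right) + 1507727\right) + \frac{1960}{799} = \left(33756 + 1507727\right) + \frac{1960}{799} = 1541483 + \frac{1960}{799} = \frac{1231646877}{799}$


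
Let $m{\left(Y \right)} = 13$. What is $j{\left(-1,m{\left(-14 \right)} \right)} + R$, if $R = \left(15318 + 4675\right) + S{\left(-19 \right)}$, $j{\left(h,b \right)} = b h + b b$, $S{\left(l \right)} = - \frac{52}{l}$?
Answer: $\frac{382883}{19} \approx 20152.0$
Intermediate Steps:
$j{\left(h,b \right)} = b^{2} + b h$ ($j{\left(h,b \right)} = b h + b^{2} = b^{2} + b h$)
$R = \frac{379919}{19}$ ($R = \left(15318 + 4675\right) - \frac{52}{-19} = 19993 - - \frac{52}{19} = 19993 + \frac{52}{19} = \frac{379919}{19} \approx 19996.0$)
$j{\left(-1,m{\left(-14 \right)} \right)} + R = 13 \left(13 - 1\right) + \frac{379919}{19} = 13 \cdot 12 + \frac{379919}{19} = 156 + \frac{379919}{19} = \frac{382883}{19}$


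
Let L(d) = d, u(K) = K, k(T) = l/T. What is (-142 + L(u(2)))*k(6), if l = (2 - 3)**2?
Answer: -70/3 ≈ -23.333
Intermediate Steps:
l = 1 (l = (-1)**2 = 1)
k(T) = 1/T
(-142 + L(u(2)))*k(6) = (-142 + 2)/6 = -140*1/6 = -70/3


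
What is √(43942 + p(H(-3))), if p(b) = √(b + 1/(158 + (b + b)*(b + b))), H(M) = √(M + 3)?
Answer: √(1096968088 + 158*√158)/158 ≈ 209.62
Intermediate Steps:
H(M) = √(3 + M)
p(b) = √(b + 1/(158 + 4*b²)) (p(b) = √(b + 1/(158 + (2*b)*(2*b))) = √(b + 1/(158 + 4*b²)))
√(43942 + p(H(-3))) = √(43942 + √(√(3 - 3) + 1/(158 + 4*(√(3 - 3))²))) = √(43942 + √(√0 + 1/(158 + 4*(√0)²))) = √(43942 + √(0 + 1/(158 + 4*0²))) = √(43942 + √(0 + 1/(158 + 4*0))) = √(43942 + √(0 + 1/(158 + 0))) = √(43942 + √(0 + 1/158)) = √(43942 + √(1/158)) = √(43942 + √158/158)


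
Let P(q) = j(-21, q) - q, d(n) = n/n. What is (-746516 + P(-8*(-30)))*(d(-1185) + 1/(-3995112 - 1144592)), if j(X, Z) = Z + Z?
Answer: -958909249007/1284926 ≈ -7.4628e+5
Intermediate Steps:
d(n) = 1
j(X, Z) = 2*Z
P(q) = q (P(q) = 2*q - q = q)
(-746516 + P(-8*(-30)))*(d(-1185) + 1/(-3995112 - 1144592)) = (-746516 - 8*(-30))*(1 + 1/(-3995112 - 1144592)) = (-746516 + 240)*(1 + 1/(-5139704)) = -746276*(1 - 1/5139704) = -746276*5139703/5139704 = -958909249007/1284926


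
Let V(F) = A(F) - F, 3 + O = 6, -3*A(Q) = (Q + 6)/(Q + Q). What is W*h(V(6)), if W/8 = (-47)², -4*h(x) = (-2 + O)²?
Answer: -4418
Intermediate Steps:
A(Q) = -(6 + Q)/(6*Q) (A(Q) = -(Q + 6)/(3*(Q + Q)) = -(6 + Q)/(3*(2*Q)) = -(6 + Q)*1/(2*Q)/3 = -(6 + Q)/(6*Q))
O = 3 (O = -3 + 6 = 3)
V(F) = -F + (-6 - F)/(6*F) (V(F) = (-6 - F)/(6*F) - F = -F + (-6 - F)/(6*F))
h(x) = -¼ (h(x) = -(-2 + 3)²/4 = -¼*1² = -¼*1 = -¼)
W = 17672 (W = 8*(-47)² = 8*2209 = 17672)
W*h(V(6)) = 17672*(-¼) = -4418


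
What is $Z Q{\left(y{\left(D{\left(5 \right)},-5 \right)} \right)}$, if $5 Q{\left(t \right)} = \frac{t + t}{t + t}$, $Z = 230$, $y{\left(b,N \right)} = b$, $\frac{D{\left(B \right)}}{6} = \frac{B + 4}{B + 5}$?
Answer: $46$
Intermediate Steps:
$D{\left(B \right)} = \frac{6 \left(4 + B\right)}{5 + B}$ ($D{\left(B \right)} = 6 \frac{B + 4}{B + 5} = 6 \frac{4 + B}{5 + B} = \frac{6 \left(4 + B\right)}{5 + B}$)
$Q{\left(t \right)} = \frac{1}{5}$ ($Q{\left(t \right)} = \frac{\left(t + t\right) \frac{1}{t + t}}{5} = \frac{2 t \frac{1}{2 t}}{5} = \frac{1}{5} \cdot 1 = \frac{1}{5}$)
$Z Q{\left(y{\left(D{\left(5 \right)},-5 \right)} \right)} = 230 \cdot \frac{1}{5} = 46$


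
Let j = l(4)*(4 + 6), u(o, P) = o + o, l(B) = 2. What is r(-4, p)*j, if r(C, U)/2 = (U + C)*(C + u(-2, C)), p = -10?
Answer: 4480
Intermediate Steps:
u(o, P) = 2*o
j = 20 (j = 2*(4 + 6) = 2*10 = 20)
r(C, U) = 2*(-4 + C)*(C + U) (r(C, U) = 2*((U + C)*(C + 2*(-2))) = 2*((C + U)*(C - 4)) = 2*((C + U)*(-4 + C)) = 2*((-4 + C)*(C + U)) = 2*(-4 + C)*(C + U))
r(-4, p)*j = (-8*(-4) - 8*(-10) + 2*(-4)**2 + 2*(-4)*(-10))*20 = (32 + 80 + 2*16 + 80)*20 = (32 + 80 + 32 + 80)*20 = 224*20 = 4480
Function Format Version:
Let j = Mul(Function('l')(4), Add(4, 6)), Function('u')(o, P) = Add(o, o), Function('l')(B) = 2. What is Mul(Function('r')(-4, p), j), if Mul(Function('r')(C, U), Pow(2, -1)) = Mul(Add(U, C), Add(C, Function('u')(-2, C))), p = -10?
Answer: 4480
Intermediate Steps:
Function('u')(o, P) = Mul(2, o)
j = 20 (j = Mul(2, Add(4, 6)) = Mul(2, 10) = 20)
Function('r')(C, U) = Mul(2, Add(-4, C), Add(C, U)) (Function('r')(C, U) = Mul(2, Mul(Add(U, C), Add(C, Mul(2, -2)))) = Mul(2, Mul(Add(C, U), Add(C, -4))) = Mul(2, Mul(Add(C, U), Add(-4, C))) = Mul(2, Mul(Add(-4, C), Add(C, U))) = Mul(2, Add(-4, C), Add(C, U)))
Mul(Function('r')(-4, p), j) = Mul(Add(Mul(-8, -4), Mul(-8, -10), Mul(2, Pow(-4, 2)), Mul(2, -4, -10)), 20) = Mul(Add(32, 80, Mul(2, 16), 80), 20) = Mul(Add(32, 80, 32, 80), 20) = Mul(224, 20) = 4480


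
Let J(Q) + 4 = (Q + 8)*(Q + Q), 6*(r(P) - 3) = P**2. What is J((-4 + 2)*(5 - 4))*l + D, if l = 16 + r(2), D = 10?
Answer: -1622/3 ≈ -540.67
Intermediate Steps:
r(P) = 3 + P**2/6
J(Q) = -4 + 2*Q*(8 + Q) (J(Q) = -4 + (Q + 8)*(Q + Q) = -4 + (8 + Q)*(2*Q) = -4 + 2*Q*(8 + Q))
l = 59/3 (l = 16 + (3 + (1/6)*2**2) = 16 + (3 + (1/6)*4) = 16 + (3 + 2/3) = 16 + 11/3 = 59/3 ≈ 19.667)
J((-4 + 2)*(5 - 4))*l + D = (-4 + 2*((-4 + 2)*(5 - 4))**2 + 16*((-4 + 2)*(5 - 4)))*(59/3) + 10 = (-4 + 2*(-2*1)**2 + 16*(-2*1))*(59/3) + 10 = (-4 + 2*(-2)**2 + 16*(-2))*(59/3) + 10 = (-4 + 2*4 - 32)*(59/3) + 10 = (-4 + 8 - 32)*(59/3) + 10 = -28*59/3 + 10 = -1652/3 + 10 = -1622/3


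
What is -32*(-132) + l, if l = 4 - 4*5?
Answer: 4208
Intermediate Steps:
l = -16 (l = 4 - 20 = -16)
-32*(-132) + l = -32*(-132) - 16 = 4224 - 16 = 4208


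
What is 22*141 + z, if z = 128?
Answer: 3230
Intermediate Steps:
22*141 + z = 22*141 + 128 = 3102 + 128 = 3230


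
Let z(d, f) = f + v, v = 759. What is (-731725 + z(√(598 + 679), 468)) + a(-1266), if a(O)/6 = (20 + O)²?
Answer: 8584598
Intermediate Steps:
a(O) = 6*(20 + O)²
z(d, f) = 759 + f (z(d, f) = f + 759 = 759 + f)
(-731725 + z(√(598 + 679), 468)) + a(-1266) = (-731725 + (759 + 468)) + 6*(20 - 1266)² = (-731725 + 1227) + 6*(-1246)² = -730498 + 6*1552516 = -730498 + 9315096 = 8584598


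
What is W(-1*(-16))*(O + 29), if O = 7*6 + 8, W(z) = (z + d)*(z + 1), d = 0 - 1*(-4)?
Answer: 26860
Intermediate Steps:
d = 4 (d = 0 + 4 = 4)
W(z) = (1 + z)*(4 + z) (W(z) = (z + 4)*(z + 1) = (4 + z)*(1 + z) = (1 + z)*(4 + z))
O = 50 (O = 42 + 8 = 50)
W(-1*(-16))*(O + 29) = (4 + (-1*(-16))² + 5*(-1*(-16)))*(50 + 29) = (4 + 16² + 5*16)*79 = (4 + 256 + 80)*79 = 340*79 = 26860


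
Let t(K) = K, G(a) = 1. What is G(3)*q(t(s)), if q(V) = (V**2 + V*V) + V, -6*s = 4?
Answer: 2/9 ≈ 0.22222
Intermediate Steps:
s = -2/3 (s = -1/6*4 = -2/3 ≈ -0.66667)
q(V) = V + 2*V**2 (q(V) = (V**2 + V**2) + V = 2*V**2 + V = V + 2*V**2)
G(3)*q(t(s)) = 1*(-2*(1 + 2*(-2/3))/3) = 1*(-2*(1 - 4/3)/3) = 1*(-2/3*(-1/3)) = 1*(2/9) = 2/9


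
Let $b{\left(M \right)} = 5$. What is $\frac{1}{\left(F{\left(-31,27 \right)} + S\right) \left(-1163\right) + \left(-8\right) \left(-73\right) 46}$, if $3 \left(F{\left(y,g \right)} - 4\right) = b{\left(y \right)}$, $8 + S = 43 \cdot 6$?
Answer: $- \frac{3}{811429} \approx -3.6972 \cdot 10^{-6}$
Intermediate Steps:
$S = 250$ ($S = -8 + 43 \cdot 6 = -8 + 258 = 250$)
$F{\left(y,g \right)} = \frac{17}{3}$ ($F{\left(y,g \right)} = 4 + \frac{1}{3} \cdot 5 = 4 + \frac{5}{3} = \frac{17}{3}$)
$\frac{1}{\left(F{\left(-31,27 \right)} + S\right) \left(-1163\right) + \left(-8\right) \left(-73\right) 46} = \frac{1}{\left(\frac{17}{3} + 250\right) \left(-1163\right) + \left(-8\right) \left(-73\right) 46} = \frac{1}{\frac{767}{3} \left(-1163\right) + 584 \cdot 46} = \frac{1}{- \frac{892021}{3} + 26864} = \frac{1}{- \frac{811429}{3}} = - \frac{3}{811429}$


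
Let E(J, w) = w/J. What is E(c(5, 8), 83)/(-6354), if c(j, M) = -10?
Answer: 83/63540 ≈ 0.0013063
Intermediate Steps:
E(c(5, 8), 83)/(-6354) = (83/(-10))/(-6354) = (83*(-⅒))*(-1/6354) = -83/10*(-1/6354) = 83/63540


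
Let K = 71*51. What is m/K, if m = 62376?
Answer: 20792/1207 ≈ 17.226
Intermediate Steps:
K = 3621
m/K = 62376/3621 = 62376*(1/3621) = 20792/1207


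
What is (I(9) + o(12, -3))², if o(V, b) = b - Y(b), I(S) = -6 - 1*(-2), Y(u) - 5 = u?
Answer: 81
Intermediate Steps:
Y(u) = 5 + u
I(S) = -4 (I(S) = -6 + 2 = -4)
o(V, b) = -5 (o(V, b) = b - (5 + b) = b + (-5 - b) = -5)
(I(9) + o(12, -3))² = (-4 - 5)² = (-9)² = 81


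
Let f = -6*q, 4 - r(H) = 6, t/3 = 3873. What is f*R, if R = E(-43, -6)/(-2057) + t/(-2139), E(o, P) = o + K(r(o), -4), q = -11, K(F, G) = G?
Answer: -47599500/133331 ≈ -357.00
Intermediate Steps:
t = 11619 (t = 3*3873 = 11619)
r(H) = -2 (r(H) = 4 - 1*6 = 4 - 6 = -2)
E(o, P) = -4 + o (E(o, P) = o - 4 = -4 + o)
f = 66 (f = -6*(-11) = 66)
R = -7933250/1466641 (R = (-4 - 43)/(-2057) + 11619/(-2139) = -47*(-1/2057) + 11619*(-1/2139) = 47/2057 - 3873/713 = -7933250/1466641 ≈ -5.4091)
f*R = 66*(-7933250/1466641) = -47599500/133331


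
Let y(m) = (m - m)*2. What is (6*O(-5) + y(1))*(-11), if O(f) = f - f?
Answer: 0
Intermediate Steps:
y(m) = 0 (y(m) = 0*2 = 0)
O(f) = 0
(6*O(-5) + y(1))*(-11) = (6*0 + 0)*(-11) = (0 + 0)*(-11) = 0*(-11) = 0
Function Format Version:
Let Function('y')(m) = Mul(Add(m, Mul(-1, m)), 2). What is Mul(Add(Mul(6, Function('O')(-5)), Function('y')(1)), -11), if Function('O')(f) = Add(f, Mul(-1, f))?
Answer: 0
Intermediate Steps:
Function('y')(m) = 0 (Function('y')(m) = Mul(0, 2) = 0)
Function('O')(f) = 0
Mul(Add(Mul(6, Function('O')(-5)), Function('y')(1)), -11) = Mul(Add(Mul(6, 0), 0), -11) = Mul(Add(0, 0), -11) = Mul(0, -11) = 0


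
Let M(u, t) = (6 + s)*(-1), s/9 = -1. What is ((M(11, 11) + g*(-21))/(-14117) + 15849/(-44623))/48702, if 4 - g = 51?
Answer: -89305701/10226492892494 ≈ -8.7328e-6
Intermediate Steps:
g = -47 (g = 4 - 1*51 = 4 - 51 = -47)
s = -9 (s = 9*(-1) = -9)
M(u, t) = 3 (M(u, t) = (6 - 9)*(-1) = -3*(-1) = 3)
((M(11, 11) + g*(-21))/(-14117) + 15849/(-44623))/48702 = ((3 - 47*(-21))/(-14117) + 15849/(-44623))/48702 = ((3 + 987)*(-1/14117) + 15849*(-1/44623))*(1/48702) = (990*(-1/14117) - 15849/44623)*(1/48702) = (-990/14117 - 15849/44623)*(1/48702) = -267917103/629942891*1/48702 = -89305701/10226492892494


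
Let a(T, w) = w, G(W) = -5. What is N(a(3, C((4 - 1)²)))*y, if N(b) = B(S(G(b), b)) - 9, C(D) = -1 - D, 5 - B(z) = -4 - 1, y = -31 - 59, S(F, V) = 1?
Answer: -90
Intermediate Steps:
y = -90
B(z) = 10 (B(z) = 5 - (-4 - 1) = 5 - 1*(-5) = 5 + 5 = 10)
N(b) = 1 (N(b) = 10 - 9 = 1)
N(a(3, C((4 - 1)²)))*y = 1*(-90) = -90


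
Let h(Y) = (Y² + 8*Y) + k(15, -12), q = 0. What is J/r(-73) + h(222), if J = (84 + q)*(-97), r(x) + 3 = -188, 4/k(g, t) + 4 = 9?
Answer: 48803804/955 ≈ 51103.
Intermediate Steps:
k(g, t) = ⅘ (k(g, t) = 4/(-4 + 9) = 4/5 = 4*(⅕) = ⅘)
r(x) = -191 (r(x) = -3 - 188 = -191)
J = -8148 (J = (84 + 0)*(-97) = 84*(-97) = -8148)
h(Y) = ⅘ + Y² + 8*Y (h(Y) = (Y² + 8*Y) + ⅘ = ⅘ + Y² + 8*Y)
J/r(-73) + h(222) = -8148/(-191) + (⅘ + 222² + 8*222) = -8148*(-1/191) + (⅘ + 49284 + 1776) = 8148/191 + 255304/5 = 48803804/955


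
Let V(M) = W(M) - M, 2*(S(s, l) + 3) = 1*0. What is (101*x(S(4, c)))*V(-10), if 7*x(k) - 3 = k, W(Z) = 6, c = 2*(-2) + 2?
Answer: 0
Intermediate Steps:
c = -2 (c = -4 + 2 = -2)
S(s, l) = -3 (S(s, l) = -3 + (1*0)/2 = -3 + (½)*0 = -3 + 0 = -3)
x(k) = 3/7 + k/7
V(M) = 6 - M
(101*x(S(4, c)))*V(-10) = (101*(3/7 + (⅐)*(-3)))*(6 - 1*(-10)) = (101*(3/7 - 3/7))*(6 + 10) = (101*0)*16 = 0*16 = 0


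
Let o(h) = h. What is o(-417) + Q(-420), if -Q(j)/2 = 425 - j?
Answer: -2107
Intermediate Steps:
Q(j) = -850 + 2*j (Q(j) = -2*(425 - j) = -850 + 2*j)
o(-417) + Q(-420) = -417 + (-850 + 2*(-420)) = -417 + (-850 - 840) = -417 - 1690 = -2107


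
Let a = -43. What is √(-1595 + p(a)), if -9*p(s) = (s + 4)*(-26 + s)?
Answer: I*√1894 ≈ 43.52*I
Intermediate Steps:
p(s) = -(-26 + s)*(4 + s)/9 (p(s) = -(s + 4)*(-26 + s)/9 = -(4 + s)*(-26 + s)/9 = -(-26 + s)*(4 + s)/9)
√(-1595 + p(a)) = √(-1595 + (104/9 - ⅑*(-43)² + (22/9)*(-43))) = √(-1595 + (104/9 - ⅑*1849 - 946/9)) = √(-1595 + (104/9 - 1849/9 - 946/9)) = √(-1595 - 299) = √(-1894) = I*√1894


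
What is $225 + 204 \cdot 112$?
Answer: $23073$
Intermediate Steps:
$225 + 204 \cdot 112 = 225 + 22848 = 23073$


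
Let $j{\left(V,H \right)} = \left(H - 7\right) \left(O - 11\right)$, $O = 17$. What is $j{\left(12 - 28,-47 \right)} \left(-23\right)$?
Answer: $7452$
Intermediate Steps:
$j{\left(V,H \right)} = -42 + 6 H$ ($j{\left(V,H \right)} = \left(H - 7\right) \left(17 - 11\right) = \left(-7 + H\right) 6 = -42 + 6 H$)
$j{\left(12 - 28,-47 \right)} \left(-23\right) = \left(-42 + 6 \left(-47\right)\right) \left(-23\right) = \left(-42 - 282\right) \left(-23\right) = \left(-324\right) \left(-23\right) = 7452$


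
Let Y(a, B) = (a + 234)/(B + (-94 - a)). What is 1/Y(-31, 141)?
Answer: 78/203 ≈ 0.38424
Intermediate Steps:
Y(a, B) = (234 + a)/(-94 + B - a)
1/Y(-31, 141) = 1/((-234 - 1*(-31))/(94 - 31 - 1*141)) = 1/((-234 + 31)/(94 - 31 - 141)) = 1/(-203/(-78)) = 1/(-1/78*(-203)) = 1/(203/78) = 78/203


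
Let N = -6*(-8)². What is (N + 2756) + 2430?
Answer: 4802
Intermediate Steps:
N = -384 (N = -6*64 = -384)
(N + 2756) + 2430 = (-384 + 2756) + 2430 = 2372 + 2430 = 4802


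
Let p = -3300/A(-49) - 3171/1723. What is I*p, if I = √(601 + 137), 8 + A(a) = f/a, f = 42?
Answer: 59407047*√82/53413 ≈ 10072.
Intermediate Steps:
A(a) = -8 + 42/a
p = 19802349/53413 (p = -3300/(-8 + 42/(-49)) - 3171/1723 = -3300/(-8 + 42*(-1/49)) - 3171*1/1723 = -3300/(-8 - 6/7) - 3171/1723 = -3300/(-62/7) - 3171/1723 = -3300*(-7/62) - 3171/1723 = 11550/31 - 3171/1723 = 19802349/53413 ≈ 370.74)
I = 3*√82 (I = √738 = 3*√82 ≈ 27.166)
I*p = (3*√82)*(19802349/53413) = 59407047*√82/53413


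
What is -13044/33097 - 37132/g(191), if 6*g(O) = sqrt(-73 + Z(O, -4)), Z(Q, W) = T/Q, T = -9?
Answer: -13044/33097 + 27849*I*sqrt(41638)/218 ≈ -0.39411 + 26067.0*I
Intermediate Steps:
Z(Q, W) = -9/Q
g(O) = sqrt(-73 - 9/O)/6
-13044/33097 - 37132/g(191) = -13044/33097 - 37132*6/sqrt(-73 - 9/191) = -13044/33097 - 37132*(-3*I*sqrt(41638)/872) = -13044/33097 - (-27849)*I*sqrt(41638)/218 = -13044/33097 + 27849*I*sqrt(41638)/218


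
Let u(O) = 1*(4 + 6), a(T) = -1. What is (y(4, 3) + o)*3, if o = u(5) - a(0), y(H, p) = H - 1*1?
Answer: 42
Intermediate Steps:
u(O) = 10 (u(O) = 1*10 = 10)
y(H, p) = -1 + H (y(H, p) = H - 1 = -1 + H)
o = 11 (o = 10 - 1*(-1) = 10 + 1 = 11)
(y(4, 3) + o)*3 = ((-1 + 4) + 11)*3 = (3 + 11)*3 = 14*3 = 42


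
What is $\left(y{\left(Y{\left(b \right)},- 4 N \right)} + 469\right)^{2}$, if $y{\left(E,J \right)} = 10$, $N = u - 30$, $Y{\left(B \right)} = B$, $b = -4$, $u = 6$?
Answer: $229441$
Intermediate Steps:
$N = -24$ ($N = 6 - 30 = -24$)
$\left(y{\left(Y{\left(b \right)},- 4 N \right)} + 469\right)^{2} = \left(10 + 469\right)^{2} = 479^{2} = 229441$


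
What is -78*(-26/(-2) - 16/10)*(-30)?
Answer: 26676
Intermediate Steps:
-78*(-26/(-2) - 16/10)*(-30) = -78*(-26*(-1/2) - 16*1/10)*(-30) = -78*(13 - 8/5)*(-30) = -78*57/5*(-30) = -4446/5*(-30) = 26676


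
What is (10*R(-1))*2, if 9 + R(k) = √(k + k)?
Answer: -180 + 20*I*√2 ≈ -180.0 + 28.284*I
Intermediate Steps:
R(k) = -9 + √2*√k (R(k) = -9 + √(k + k) = -9 + √(2*k) = -9 + √2*√k)
(10*R(-1))*2 = (10*(-9 + √2*√(-1)))*2 = (10*(-9 + √2*I))*2 = (10*(-9 + I*√2))*2 = (-90 + 10*I*√2)*2 = -180 + 20*I*√2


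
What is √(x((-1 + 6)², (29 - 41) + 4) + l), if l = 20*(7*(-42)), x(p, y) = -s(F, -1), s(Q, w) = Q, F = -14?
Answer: I*√5866 ≈ 76.59*I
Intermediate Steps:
x(p, y) = 14 (x(p, y) = -1*(-14) = 14)
l = -5880 (l = 20*(-294) = -5880)
√(x((-1 + 6)², (29 - 41) + 4) + l) = √(14 - 5880) = √(-5866) = I*√5866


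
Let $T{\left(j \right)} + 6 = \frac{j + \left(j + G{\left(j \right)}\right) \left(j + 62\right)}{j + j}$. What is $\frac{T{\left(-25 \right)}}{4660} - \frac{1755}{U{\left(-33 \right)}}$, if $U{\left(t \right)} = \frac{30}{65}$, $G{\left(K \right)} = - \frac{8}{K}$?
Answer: $- \frac{11074773273}{2912500} \approx -3802.5$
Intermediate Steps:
$U{\left(t \right)} = \frac{6}{13}$ ($U{\left(t \right)} = 30 \cdot \frac{1}{65} = \frac{6}{13}$)
$T{\left(j \right)} = -6 + \frac{j + \left(62 + j\right) \left(j - \frac{8}{j}\right)}{2 j}$ ($T{\left(j \right)} = -6 + \frac{j + \left(j - \frac{8}{j}\right) \left(j + 62\right)}{j + j} = -6 + \frac{j + \left(j - \frac{8}{j}\right) \left(62 + j\right)}{2 j} = -6 + \left(j + \left(62 + j\right) \left(j - \frac{8}{j}\right)\right) \frac{1}{2 j} = -6 + \frac{j + \left(62 + j\right) \left(j - \frac{8}{j}\right)}{2 j}$)
$\frac{T{\left(-25 \right)}}{4660} - \frac{1755}{U{\left(-33 \right)}} = \frac{\frac{1}{2} \cdot \frac{1}{625} \left(-496 - 25 \left(-8 - 25 \left(51 - 25\right)\right)\right)}{4660} - \frac{1755}{\frac{6}{13}} = \frac{1}{2} \cdot \frac{1}{625} \left(-496 - 25 \left(-8 - 650\right)\right) \frac{1}{4660} - \frac{7605}{2} = \frac{1}{2} \cdot \frac{1}{625} \left(-496 - -16450\right) \frac{1}{4660} - \frac{7605}{2} = \frac{1}{2} \cdot \frac{1}{625} \left(-496 + 16450\right) \frac{1}{4660} - \frac{7605}{2} = \frac{1}{2} \cdot \frac{1}{625} \cdot 15954 \cdot \frac{1}{4660} - \frac{7605}{2} = \frac{7977}{625} \cdot \frac{1}{4660} - \frac{7605}{2} = \frac{7977}{2912500} - \frac{7605}{2} = - \frac{11074773273}{2912500}$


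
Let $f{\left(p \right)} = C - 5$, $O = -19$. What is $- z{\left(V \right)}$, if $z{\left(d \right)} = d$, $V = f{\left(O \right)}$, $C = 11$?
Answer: $-6$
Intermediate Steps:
$f{\left(p \right)} = 6$ ($f{\left(p \right)} = 11 - 5 = 6$)
$V = 6$
$- z{\left(V \right)} = \left(-1\right) 6 = -6$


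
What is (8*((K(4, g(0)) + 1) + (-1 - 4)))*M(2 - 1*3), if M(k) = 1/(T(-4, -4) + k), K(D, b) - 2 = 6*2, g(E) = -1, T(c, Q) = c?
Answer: -16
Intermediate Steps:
K(D, b) = 14 (K(D, b) = 2 + 6*2 = 2 + 12 = 14)
M(k) = 1/(-4 + k)
(8*((K(4, g(0)) + 1) + (-1 - 4)))*M(2 - 1*3) = (8*((14 + 1) + (-1 - 4)))/(-4 + (2 - 1*3)) = (8*(15 - 5))/(-4 + (2 - 3)) = (8*10)/(-4 - 1) = 80/(-5) = 80*(-⅕) = -16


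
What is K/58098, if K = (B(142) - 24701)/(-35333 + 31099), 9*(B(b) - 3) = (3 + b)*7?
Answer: 221267/2213882388 ≈ 9.9945e-5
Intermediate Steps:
B(b) = 16/3 + 7*b/9 (B(b) = 3 + ((3 + b)*7)/9 = 3 + (21 + 7*b)/9 = 3 + (7/3 + 7*b/9) = 16/3 + 7*b/9)
K = 221267/38106 (K = ((16/3 + (7/9)*142) - 24701)/(-35333 + 31099) = ((16/3 + 994/9) - 24701)/(-4234) = (1042/9 - 24701)*(-1/4234) = -221267/9*(-1/4234) = 221267/38106 ≈ 5.8066)
K/58098 = (221267/38106)/58098 = (221267/38106)*(1/58098) = 221267/2213882388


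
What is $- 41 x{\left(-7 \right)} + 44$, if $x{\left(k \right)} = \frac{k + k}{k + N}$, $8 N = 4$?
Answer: $- \frac{576}{13} \approx -44.308$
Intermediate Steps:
$N = \frac{1}{2}$ ($N = \frac{1}{8} \cdot 4 = \frac{1}{2} \approx 0.5$)
$x{\left(k \right)} = \frac{2 k}{\frac{1}{2} + k}$ ($x{\left(k \right)} = \frac{k + k}{k + \frac{1}{2}} = \frac{2 k}{\frac{1}{2} + k}$)
$- 41 x{\left(-7 \right)} + 44 = - 41 \cdot 4 \left(-7\right) \frac{1}{1 + 2 \left(-7\right)} + 44 = - 41 \cdot 4 \left(-7\right) \frac{1}{1 - 14} + 44 = - 41 \cdot 4 \left(-7\right) \frac{1}{-13} + 44 = - 41 \cdot 4 \left(-7\right) \left(- \frac{1}{13}\right) + 44 = \left(-41\right) \frac{28}{13} + 44 = - \frac{1148}{13} + 44 = - \frac{576}{13}$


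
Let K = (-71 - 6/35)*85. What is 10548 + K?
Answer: 31489/7 ≈ 4498.4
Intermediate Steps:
K = -42347/7 (K = (-71 - 6*1/35)*85 = (-71 - 6/35)*85 = -2491/35*85 = -42347/7 ≈ -6049.6)
10548 + K = 10548 - 42347/7 = 31489/7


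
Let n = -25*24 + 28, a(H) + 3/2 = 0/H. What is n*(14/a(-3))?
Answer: 16016/3 ≈ 5338.7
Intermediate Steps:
a(H) = -3/2 (a(H) = -3/2 + 0/H = -3/2 + 0 = -3/2)
n = -572 (n = -600 + 28 = -572)
n*(14/a(-3)) = -8008/(-3/2) = -8008*(-2)/3 = -572*(-28/3) = 16016/3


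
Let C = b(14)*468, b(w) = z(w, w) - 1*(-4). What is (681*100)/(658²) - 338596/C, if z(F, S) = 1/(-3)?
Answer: -9155188684/46435389 ≈ -197.16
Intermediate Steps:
z(F, S) = -⅓
b(w) = 11/3 (b(w) = -⅓ - 1*(-4) = -⅓ + 4 = 11/3)
C = 1716 (C = (11/3)*468 = 1716)
(681*100)/(658²) - 338596/C = (681*100)/(658²) - 338596/1716 = 68100/432964 - 338596*1/1716 = 68100*(1/432964) - 84649/429 = 17025/108241 - 84649/429 = -9155188684/46435389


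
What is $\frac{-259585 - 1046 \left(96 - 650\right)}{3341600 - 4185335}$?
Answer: $- \frac{106633}{281245} \approx -0.37915$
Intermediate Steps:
$\frac{-259585 - 1046 \left(96 - 650\right)}{3341600 - 4185335} = \frac{-259585 - -579484}{-843735} = \left(-259585 + 579484\right) \left(- \frac{1}{843735}\right) = 319899 \left(- \frac{1}{843735}\right) = - \frac{106633}{281245}$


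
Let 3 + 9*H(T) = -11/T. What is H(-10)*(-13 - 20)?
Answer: 209/30 ≈ 6.9667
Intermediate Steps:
H(T) = -⅓ - 11/(9*T) (H(T) = -⅓ + (-11/T)/9 = -⅓ - 11/(9*T))
H(-10)*(-13 - 20) = ((⅑)*(-11 - 3*(-10))/(-10))*(-13 - 20) = ((⅑)*(-⅒)*(-11 + 30))*(-33) = ((⅑)*(-⅒)*19)*(-33) = -19/90*(-33) = 209/30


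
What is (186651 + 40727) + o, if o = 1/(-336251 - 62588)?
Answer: 90687214141/398839 ≈ 2.2738e+5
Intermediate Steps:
o = -1/398839 (o = 1/(-398839) = -1/398839 ≈ -2.5073e-6)
(186651 + 40727) + o = (186651 + 40727) - 1/398839 = 227378 - 1/398839 = 90687214141/398839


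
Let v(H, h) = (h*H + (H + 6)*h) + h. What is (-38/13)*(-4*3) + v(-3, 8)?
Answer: 560/13 ≈ 43.077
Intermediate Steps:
v(H, h) = h + H*h + h*(6 + H) (v(H, h) = (H*h + (6 + H)*h) + h = (H*h + h*(6 + H)) + h = h + H*h + h*(6 + H))
(-38/13)*(-4*3) + v(-3, 8) = (-38/13)*(-4*3) + 8*(7 + 2*(-3)) = -38*1/13*(-12) + 8*(7 - 6) = -38/13*(-12) + 8*1 = 456/13 + 8 = 560/13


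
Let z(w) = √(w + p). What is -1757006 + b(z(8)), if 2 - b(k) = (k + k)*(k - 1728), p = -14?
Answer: -1756992 + 3456*I*√6 ≈ -1.757e+6 + 8465.4*I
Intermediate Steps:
z(w) = √(-14 + w) (z(w) = √(w - 14) = √(-14 + w))
b(k) = 2 - 2*k*(-1728 + k) (b(k) = 2 - (k + k)*(k - 1728) = 2 - 2*k*(-1728 + k))
-1757006 + b(z(8)) = -1757006 + (2 - 2*(√(-14 + 8))² + 3456*√(-14 + 8)) = -1757006 + (2 - 2*(√(-6))² + 3456*√(-6)) = -1757006 + (2 - 2*(I*√6)² + 3456*(I*√6)) = -1757006 + (2 - 2*(-6) + 3456*I*√6) = -1757006 + (2 + 12 + 3456*I*√6) = -1757006 + (14 + 3456*I*√6) = -1756992 + 3456*I*√6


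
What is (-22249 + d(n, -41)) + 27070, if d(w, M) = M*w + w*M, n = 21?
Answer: 3099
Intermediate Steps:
d(w, M) = 2*M*w (d(w, M) = M*w + M*w = 2*M*w)
(-22249 + d(n, -41)) + 27070 = (-22249 + 2*(-41)*21) + 27070 = (-22249 - 1722) + 27070 = -23971 + 27070 = 3099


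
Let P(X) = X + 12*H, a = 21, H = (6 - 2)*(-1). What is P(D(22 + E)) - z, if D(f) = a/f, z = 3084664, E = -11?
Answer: -33931811/11 ≈ -3.0847e+6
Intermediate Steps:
H = -4 (H = 4*(-1) = -4)
D(f) = 21/f
P(X) = -48 + X (P(X) = X + 12*(-4) = X - 48 = -48 + X)
P(D(22 + E)) - z = (-48 + 21/(22 - 11)) - 1*3084664 = (-48 + 21/11) - 3084664 = -507/11 - 3084664 = -33931811/11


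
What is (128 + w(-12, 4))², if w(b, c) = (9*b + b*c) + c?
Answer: 576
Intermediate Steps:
w(b, c) = c + 9*b + b*c
(128 + w(-12, 4))² = (128 + (4 + 9*(-12) - 12*4))² = (128 + (4 - 108 - 48))² = (128 - 152)² = (-24)² = 576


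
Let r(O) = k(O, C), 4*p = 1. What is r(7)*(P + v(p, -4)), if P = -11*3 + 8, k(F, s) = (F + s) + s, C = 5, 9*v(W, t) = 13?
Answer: -3604/9 ≈ -400.44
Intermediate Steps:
p = ¼ (p = (¼)*1 = ¼ ≈ 0.25000)
v(W, t) = 13/9 (v(W, t) = (⅑)*13 = 13/9)
k(F, s) = F + 2*s
r(O) = 10 + O (r(O) = O + 2*5 = O + 10 = 10 + O)
P = -25 (P = -33 + 8 = -25)
r(7)*(P + v(p, -4)) = (10 + 7)*(-25 + 13/9) = 17*(-212/9) = -3604/9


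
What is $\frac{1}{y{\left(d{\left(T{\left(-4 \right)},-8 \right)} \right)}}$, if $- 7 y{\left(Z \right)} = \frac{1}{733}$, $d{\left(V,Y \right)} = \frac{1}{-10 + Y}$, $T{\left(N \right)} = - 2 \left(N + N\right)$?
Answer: $-5131$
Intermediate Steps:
$T{\left(N \right)} = - 4 N$ ($T{\left(N \right)} = - 2 \cdot 2 N = - 4 N$)
$y{\left(Z \right)} = - \frac{1}{5131}$ ($y{\left(Z \right)} = - \frac{1}{7 \cdot 733} = \left(- \frac{1}{7}\right) \frac{1}{733} = - \frac{1}{5131}$)
$\frac{1}{y{\left(d{\left(T{\left(-4 \right)},-8 \right)} \right)}} = \frac{1}{- \frac{1}{5131}} = -5131$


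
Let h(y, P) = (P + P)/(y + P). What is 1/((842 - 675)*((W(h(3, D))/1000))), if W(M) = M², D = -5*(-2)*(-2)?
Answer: 1445/1336 ≈ 1.0816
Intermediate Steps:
D = -20 (D = 10*(-2) = -20)
h(y, P) = 2*P/(P + y) (h(y, P) = (2*P)/(P + y) = 2*P/(P + y))
1/((842 - 675)*((W(h(3, D))/1000))) = 1/((842 - 675)*(((2*(-20)/(-20 + 3))²/1000))) = 1/(167*(((2*(-20)/(-17))²*(1/1000)))) = 1/(167*(((2*(-20)*(-1/17))²*(1/1000)))) = 1/(167*(((40/17)²*(1/1000)))) = 1/(167*(((1600/289)*(1/1000)))) = 1/(167*(8/1445)) = (1/167)*(1445/8) = 1445/1336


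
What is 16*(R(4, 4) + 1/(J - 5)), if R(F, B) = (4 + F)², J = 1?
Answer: 1020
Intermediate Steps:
16*(R(4, 4) + 1/(J - 5)) = 16*((4 + 4)² + 1/(1 - 5)) = 16*(8² + 1/(-4)) = 16*(64 - ¼) = 16*(255/4) = 1020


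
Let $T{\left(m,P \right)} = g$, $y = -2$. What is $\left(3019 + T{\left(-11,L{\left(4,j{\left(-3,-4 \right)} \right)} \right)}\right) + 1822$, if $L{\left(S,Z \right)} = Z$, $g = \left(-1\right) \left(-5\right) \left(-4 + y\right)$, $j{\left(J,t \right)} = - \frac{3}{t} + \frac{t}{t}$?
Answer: $4811$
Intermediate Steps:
$j{\left(J,t \right)} = 1 - \frac{3}{t}$ ($j{\left(J,t \right)} = - \frac{3}{t} + 1 = 1 - \frac{3}{t}$)
$g = -30$ ($g = \left(-1\right) \left(-5\right) \left(-4 - 2\right) = 5 \left(-6\right) = -30$)
$T{\left(m,P \right)} = -30$
$\left(3019 + T{\left(-11,L{\left(4,j{\left(-3,-4 \right)} \right)} \right)}\right) + 1822 = \left(3019 - 30\right) + 1822 = 2989 + 1822 = 4811$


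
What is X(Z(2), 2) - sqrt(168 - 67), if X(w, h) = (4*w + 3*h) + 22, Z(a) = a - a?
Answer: 28 - sqrt(101) ≈ 17.950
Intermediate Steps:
Z(a) = 0
X(w, h) = 22 + 3*h + 4*w (X(w, h) = (3*h + 4*w) + 22 = 22 + 3*h + 4*w)
X(Z(2), 2) - sqrt(168 - 67) = (22 + 3*2 + 4*0) - sqrt(168 - 67) = (22 + 6 + 0) - sqrt(101) = 28 - sqrt(101)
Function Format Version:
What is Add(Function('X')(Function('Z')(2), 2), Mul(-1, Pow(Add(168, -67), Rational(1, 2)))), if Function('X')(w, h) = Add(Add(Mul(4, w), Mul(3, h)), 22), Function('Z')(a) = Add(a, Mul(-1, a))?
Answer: Add(28, Mul(-1, Pow(101, Rational(1, 2)))) ≈ 17.950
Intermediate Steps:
Function('Z')(a) = 0
Function('X')(w, h) = Add(22, Mul(3, h), Mul(4, w)) (Function('X')(w, h) = Add(Add(Mul(3, h), Mul(4, w)), 22) = Add(22, Mul(3, h), Mul(4, w)))
Add(Function('X')(Function('Z')(2), 2), Mul(-1, Pow(Add(168, -67), Rational(1, 2)))) = Add(Add(22, Mul(3, 2), Mul(4, 0)), Mul(-1, Pow(Add(168, -67), Rational(1, 2)))) = Add(Add(22, 6, 0), Mul(-1, Pow(101, Rational(1, 2)))) = Add(28, Mul(-1, Pow(101, Rational(1, 2))))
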